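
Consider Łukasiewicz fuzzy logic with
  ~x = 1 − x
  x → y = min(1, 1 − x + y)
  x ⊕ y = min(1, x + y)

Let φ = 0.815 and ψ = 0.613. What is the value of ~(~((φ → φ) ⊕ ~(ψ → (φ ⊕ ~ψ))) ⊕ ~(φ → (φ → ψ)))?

0.983

φ → φ = min(1, 1 − 0.815 + 0.815) = min(1, 1.000) = 1.000
~ψ = 1 − 0.613 = 0.387
φ ⊕ ~ψ = min(1, 0.815 + 0.387) = min(1, 1.202) = 1.000
ψ → (φ ⊕ ~ψ) = min(1, 1 − 0.613 + 1.000) = min(1, 1.387) = 1.000
~(ψ → (φ ⊕ ~ψ)) = 1 − 1.000 = 0.000
(φ → φ) ⊕ ~(ψ → (φ ⊕ ~ψ)) = min(1, 1.000 + 0.000) = min(1, 1.000) = 1.000
~((φ → φ) ⊕ ~(ψ → (φ ⊕ ~ψ))) = 1 − 1.000 = 0.000
φ → ψ = min(1, 1 − 0.815 + 0.613) = min(1, 0.798) = 0.798
φ → (φ → ψ) = min(1, 1 − 0.815 + 0.798) = min(1, 0.983) = 0.983
~(φ → (φ → ψ)) = 1 − 0.983 = 0.017
~((φ → φ) ⊕ ~(ψ → (φ ⊕ ~ψ))) ⊕ ~(φ → (φ → ψ)) = min(1, 0.000 + 0.017) = min(1, 0.017) = 0.017
~(~((φ → φ) ⊕ ~(ψ → (φ ⊕ ~ψ))) ⊕ ~(φ → (φ → ψ))) = 1 − 0.017 = 0.983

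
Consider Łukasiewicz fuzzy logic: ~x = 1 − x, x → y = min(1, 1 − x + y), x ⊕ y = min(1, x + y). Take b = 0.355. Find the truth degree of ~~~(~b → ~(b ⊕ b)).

0.355

~b = 1 − 0.355 = 0.645
b ⊕ b = min(1, 0.355 + 0.355) = min(1, 0.710) = 0.710
~(b ⊕ b) = 1 − 0.710 = 0.290
~b → ~(b ⊕ b) = min(1, 1 − 0.645 + 0.290) = min(1, 0.645) = 0.645
~(~b → ~(b ⊕ b)) = 1 − 0.645 = 0.355
~~(~b → ~(b ⊕ b)) = 1 − 0.355 = 0.645
~~~(~b → ~(b ⊕ b)) = 1 − 0.645 = 0.355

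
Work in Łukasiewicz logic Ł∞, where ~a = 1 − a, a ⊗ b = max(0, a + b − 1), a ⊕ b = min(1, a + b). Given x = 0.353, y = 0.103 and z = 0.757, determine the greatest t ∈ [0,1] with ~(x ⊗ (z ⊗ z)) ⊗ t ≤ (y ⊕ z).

0.860

z ⊗ z = max(0, 0.757 + 0.757 − 1) = max(0, 0.514) = 0.514
x ⊗ (z ⊗ z) = max(0, 0.353 + 0.514 − 1) = max(0, -0.133) = 0.000
~(x ⊗ (z ⊗ z)) = 1 − 0.000 = 1.000
So the left factor is ~(x ⊗ (z ⊗ z)) = 1.000.
y ⊕ z = min(1, 0.103 + 0.757) = min(1, 0.860) = 0.860
So the right-hand bound is y ⊕ z = 0.860.
The residuum of the Łukasiewicz t-norm gives the supremum: min(1, 1 − 1.000 + 0.860).
1 − 1.000 + 0.860 = 0.860, so t = min(1, 0.860) = 0.860.
Check: 1.000 ⊗ 0.860 = max(0, 0.860) = 0.860 ≤ 0.860.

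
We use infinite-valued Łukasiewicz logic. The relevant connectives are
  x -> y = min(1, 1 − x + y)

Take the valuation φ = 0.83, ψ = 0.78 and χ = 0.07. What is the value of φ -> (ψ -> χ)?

ψ -> χ = min(1, 1 − 0.78 + 0.07) = min(1, 0.29) = 0.29
φ -> (ψ -> χ) = min(1, 1 − 0.83 + 0.29) = min(1, 0.46) = 0.46

0.46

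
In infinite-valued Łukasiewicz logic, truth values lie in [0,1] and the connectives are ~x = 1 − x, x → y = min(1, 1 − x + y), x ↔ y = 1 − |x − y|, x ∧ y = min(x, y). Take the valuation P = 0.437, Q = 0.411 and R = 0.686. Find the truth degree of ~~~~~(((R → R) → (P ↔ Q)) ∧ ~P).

0.437

R → R = min(1, 1 − 0.686 + 0.686) = min(1, 1.000) = 1.000
P ↔ Q = 1 − |0.437 − 0.411| = 1 − 0.026 = 0.974
(R → R) → (P ↔ Q) = min(1, 1 − 1.000 + 0.974) = min(1, 0.974) = 0.974
~P = 1 − 0.437 = 0.563
((R → R) → (P ↔ Q)) ∧ ~P = min(0.974, 0.563) = 0.563
~(((R → R) → (P ↔ Q)) ∧ ~P) = 1 − 0.563 = 0.437
~~(((R → R) → (P ↔ Q)) ∧ ~P) = 1 − 0.437 = 0.563
~~~(((R → R) → (P ↔ Q)) ∧ ~P) = 1 − 0.563 = 0.437
~~~~(((R → R) → (P ↔ Q)) ∧ ~P) = 1 − 0.437 = 0.563
~~~~~(((R → R) → (P ↔ Q)) ∧ ~P) = 1 − 0.563 = 0.437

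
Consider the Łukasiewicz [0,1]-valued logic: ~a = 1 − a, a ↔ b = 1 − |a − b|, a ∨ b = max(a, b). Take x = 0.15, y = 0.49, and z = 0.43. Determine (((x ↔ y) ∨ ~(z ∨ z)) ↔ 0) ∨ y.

0.49

x ↔ y = 1 − |0.15 − 0.49| = 1 − 0.34 = 0.66
z ∨ z = max(0.43, 0.43) = 0.43
~(z ∨ z) = 1 − 0.43 = 0.57
(x ↔ y) ∨ ~(z ∨ z) = max(0.66, 0.57) = 0.66
((x ↔ y) ∨ ~(z ∨ z)) ↔ 0 = 1 − |0.66 − 0.00| = 1 − 0.66 = 0.34
(((x ↔ y) ∨ ~(z ∨ z)) ↔ 0) ∨ y = max(0.34, 0.49) = 0.49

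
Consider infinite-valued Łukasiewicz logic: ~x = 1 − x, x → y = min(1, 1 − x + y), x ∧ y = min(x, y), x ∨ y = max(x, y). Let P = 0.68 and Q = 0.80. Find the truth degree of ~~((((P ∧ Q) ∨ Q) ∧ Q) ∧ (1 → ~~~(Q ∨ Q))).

P ∧ Q = min(0.68, 0.80) = 0.68
(P ∧ Q) ∨ Q = max(0.68, 0.80) = 0.80
((P ∧ Q) ∨ Q) ∧ Q = min(0.80, 0.80) = 0.80
Q ∨ Q = max(0.80, 0.80) = 0.80
~(Q ∨ Q) = 1 − 0.80 = 0.20
~~(Q ∨ Q) = 1 − 0.20 = 0.80
~~~(Q ∨ Q) = 1 − 0.80 = 0.20
1 → ~~~(Q ∨ Q) = min(1, 1 − 1.00 + 0.20) = min(1, 0.20) = 0.20
(((P ∧ Q) ∨ Q) ∧ Q) ∧ (1 → ~~~(Q ∨ Q)) = min(0.80, 0.20) = 0.20
~((((P ∧ Q) ∨ Q) ∧ Q) ∧ (1 → ~~~(Q ∨ Q))) = 1 − 0.20 = 0.80
~~((((P ∧ Q) ∨ Q) ∧ Q) ∧ (1 → ~~~(Q ∨ Q))) = 1 − 0.80 = 0.20

0.20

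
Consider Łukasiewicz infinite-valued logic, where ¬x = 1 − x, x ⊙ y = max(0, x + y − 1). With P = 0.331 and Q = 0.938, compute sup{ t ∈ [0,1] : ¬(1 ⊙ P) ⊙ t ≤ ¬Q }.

0.393

1 ⊙ P = max(0, 1.000 + 0.331 − 1) = max(0, 0.331) = 0.331
¬(1 ⊙ P) = 1 − 0.331 = 0.669
So the left factor is ¬(1 ⊙ P) = 0.669.
¬Q = 1 − 0.938 = 0.062
So the right-hand bound is ¬Q = 0.062.
The residuum of the Łukasiewicz t-norm gives the supremum: min(1, 1 − 0.669 + 0.062).
1 − 0.669 + 0.062 = 0.393, so t = min(1, 0.393) = 0.393.
Check: 0.669 ⊙ 0.393 = max(0, 0.062) = 0.062 ≤ 0.062.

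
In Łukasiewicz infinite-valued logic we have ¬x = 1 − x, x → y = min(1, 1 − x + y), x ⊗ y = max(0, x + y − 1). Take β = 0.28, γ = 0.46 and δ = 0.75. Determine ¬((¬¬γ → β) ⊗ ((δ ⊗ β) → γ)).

0.18

¬γ = 1 − 0.46 = 0.54
¬¬γ = 1 − 0.54 = 0.46
¬¬γ → β = min(1, 1 − 0.46 + 0.28) = min(1, 0.82) = 0.82
δ ⊗ β = max(0, 0.75 + 0.28 − 1) = max(0, 0.03) = 0.03
(δ ⊗ β) → γ = min(1, 1 − 0.03 + 0.46) = min(1, 1.43) = 1.00
(¬¬γ → β) ⊗ ((δ ⊗ β) → γ) = max(0, 0.82 + 1.00 − 1) = max(0, 0.82) = 0.82
¬((¬¬γ → β) ⊗ ((δ ⊗ β) → γ)) = 1 − 0.82 = 0.18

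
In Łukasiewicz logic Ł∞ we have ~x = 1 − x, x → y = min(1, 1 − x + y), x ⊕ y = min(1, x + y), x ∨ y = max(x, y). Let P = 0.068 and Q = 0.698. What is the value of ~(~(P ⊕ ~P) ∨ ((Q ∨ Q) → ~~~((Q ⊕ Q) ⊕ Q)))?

~P = 1 − 0.068 = 0.932
P ⊕ ~P = min(1, 0.068 + 0.932) = min(1, 1.000) = 1.000
~(P ⊕ ~P) = 1 − 1.000 = 0.000
Q ∨ Q = max(0.698, 0.698) = 0.698
Q ⊕ Q = min(1, 0.698 + 0.698) = min(1, 1.396) = 1.000
(Q ⊕ Q) ⊕ Q = min(1, 1.000 + 0.698) = min(1, 1.698) = 1.000
~((Q ⊕ Q) ⊕ Q) = 1 − 1.000 = 0.000
~~((Q ⊕ Q) ⊕ Q) = 1 − 0.000 = 1.000
~~~((Q ⊕ Q) ⊕ Q) = 1 − 1.000 = 0.000
(Q ∨ Q) → ~~~((Q ⊕ Q) ⊕ Q) = min(1, 1 − 0.698 + 0.000) = min(1, 0.302) = 0.302
~(P ⊕ ~P) ∨ ((Q ∨ Q) → ~~~((Q ⊕ Q) ⊕ Q)) = max(0.000, 0.302) = 0.302
~(~(P ⊕ ~P) ∨ ((Q ∨ Q) → ~~~((Q ⊕ Q) ⊕ Q))) = 1 − 0.302 = 0.698

0.698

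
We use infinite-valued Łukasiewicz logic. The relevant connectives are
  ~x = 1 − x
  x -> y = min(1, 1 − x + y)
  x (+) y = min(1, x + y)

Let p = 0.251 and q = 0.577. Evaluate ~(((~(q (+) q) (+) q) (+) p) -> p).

0.577

q (+) q = min(1, 0.577 + 0.577) = min(1, 1.154) = 1.000
~(q (+) q) = 1 − 1.000 = 0.000
~(q (+) q) (+) q = min(1, 0.000 + 0.577) = min(1, 0.577) = 0.577
(~(q (+) q) (+) q) (+) p = min(1, 0.577 + 0.251) = min(1, 0.828) = 0.828
((~(q (+) q) (+) q) (+) p) -> p = min(1, 1 − 0.828 + 0.251) = min(1, 0.423) = 0.423
~(((~(q (+) q) (+) q) (+) p) -> p) = 1 − 0.423 = 0.577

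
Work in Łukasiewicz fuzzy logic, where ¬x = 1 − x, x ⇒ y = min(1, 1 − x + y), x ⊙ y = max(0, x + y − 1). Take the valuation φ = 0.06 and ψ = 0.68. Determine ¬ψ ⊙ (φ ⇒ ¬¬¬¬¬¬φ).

0.32

¬ψ = 1 − 0.68 = 0.32
¬φ = 1 − 0.06 = 0.94
¬¬φ = 1 − 0.94 = 0.06
¬¬¬φ = 1 − 0.06 = 0.94
¬¬¬¬φ = 1 − 0.94 = 0.06
¬¬¬¬¬φ = 1 − 0.06 = 0.94
¬¬¬¬¬¬φ = 1 − 0.94 = 0.06
φ ⇒ ¬¬¬¬¬¬φ = min(1, 1 − 0.06 + 0.06) = min(1, 1.00) = 1.00
¬ψ ⊙ (φ ⇒ ¬¬¬¬¬¬φ) = max(0, 0.32 + 1.00 − 1) = max(0, 0.32) = 0.32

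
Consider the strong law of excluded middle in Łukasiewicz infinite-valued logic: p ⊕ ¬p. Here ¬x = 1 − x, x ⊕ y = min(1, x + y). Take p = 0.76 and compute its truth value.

1.00

¬p = 1 − 0.76 = 0.24
p ⊕ ¬p = min(1, 0.76 + 0.24) = min(1, 1.00) = 1.00
(As expected: always 1 in Ł∞ since a ⊕ (1−a) = 1.)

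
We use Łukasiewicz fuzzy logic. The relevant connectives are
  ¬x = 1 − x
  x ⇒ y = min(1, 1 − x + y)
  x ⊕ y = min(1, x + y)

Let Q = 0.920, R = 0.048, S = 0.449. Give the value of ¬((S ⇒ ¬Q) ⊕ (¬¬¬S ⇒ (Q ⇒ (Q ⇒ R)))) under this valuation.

0.000

¬Q = 1 − 0.920 = 0.080
S ⇒ ¬Q = min(1, 1 − 0.449 + 0.080) = min(1, 0.631) = 0.631
¬S = 1 − 0.449 = 0.551
¬¬S = 1 − 0.551 = 0.449
¬¬¬S = 1 − 0.449 = 0.551
Q ⇒ R = min(1, 1 − 0.920 + 0.048) = min(1, 0.128) = 0.128
Q ⇒ (Q ⇒ R) = min(1, 1 − 0.920 + 0.128) = min(1, 0.208) = 0.208
¬¬¬S ⇒ (Q ⇒ (Q ⇒ R)) = min(1, 1 − 0.551 + 0.208) = min(1, 0.657) = 0.657
(S ⇒ ¬Q) ⊕ (¬¬¬S ⇒ (Q ⇒ (Q ⇒ R))) = min(1, 0.631 + 0.657) = min(1, 1.288) = 1.000
¬((S ⇒ ¬Q) ⊕ (¬¬¬S ⇒ (Q ⇒ (Q ⇒ R)))) = 1 − 1.000 = 0.000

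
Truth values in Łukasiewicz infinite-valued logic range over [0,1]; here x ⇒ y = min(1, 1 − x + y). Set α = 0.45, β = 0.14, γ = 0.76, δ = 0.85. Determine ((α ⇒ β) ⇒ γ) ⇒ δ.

α ⇒ β = min(1, 1 − 0.45 + 0.14) = min(1, 0.69) = 0.69
(α ⇒ β) ⇒ γ = min(1, 1 − 0.69 + 0.76) = min(1, 1.07) = 1.00
((α ⇒ β) ⇒ γ) ⇒ δ = min(1, 1 − 1.00 + 0.85) = min(1, 0.85) = 0.85

0.85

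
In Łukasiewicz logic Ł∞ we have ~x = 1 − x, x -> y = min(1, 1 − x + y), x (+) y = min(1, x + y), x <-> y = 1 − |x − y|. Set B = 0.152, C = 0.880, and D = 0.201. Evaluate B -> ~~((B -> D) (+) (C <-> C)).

B -> D = min(1, 1 − 0.152 + 0.201) = min(1, 1.049) = 1.000
C <-> C = 1 − |0.880 − 0.880| = 1 − 0.000 = 1.000
(B -> D) (+) (C <-> C) = min(1, 1.000 + 1.000) = min(1, 2.000) = 1.000
~((B -> D) (+) (C <-> C)) = 1 − 1.000 = 0.000
~~((B -> D) (+) (C <-> C)) = 1 − 0.000 = 1.000
B -> ~~((B -> D) (+) (C <-> C)) = min(1, 1 − 0.152 + 1.000) = min(1, 1.848) = 1.000

1.000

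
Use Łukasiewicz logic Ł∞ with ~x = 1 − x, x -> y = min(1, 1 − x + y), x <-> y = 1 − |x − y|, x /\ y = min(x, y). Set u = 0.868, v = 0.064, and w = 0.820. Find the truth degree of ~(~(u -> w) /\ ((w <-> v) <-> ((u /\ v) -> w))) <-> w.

u -> w = min(1, 1 − 0.868 + 0.820) = min(1, 0.952) = 0.952
~(u -> w) = 1 − 0.952 = 0.048
w <-> v = 1 − |0.820 − 0.064| = 1 − 0.756 = 0.244
u /\ v = min(0.868, 0.064) = 0.064
(u /\ v) -> w = min(1, 1 − 0.064 + 0.820) = min(1, 1.756) = 1.000
(w <-> v) <-> ((u /\ v) -> w) = 1 − |0.244 − 1.000| = 1 − 0.756 = 0.244
~(u -> w) /\ ((w <-> v) <-> ((u /\ v) -> w)) = min(0.048, 0.244) = 0.048
~(~(u -> w) /\ ((w <-> v) <-> ((u /\ v) -> w))) = 1 − 0.048 = 0.952
~(~(u -> w) /\ ((w <-> v) <-> ((u /\ v) -> w))) <-> w = 1 − |0.952 − 0.820| = 1 − 0.132 = 0.868

0.868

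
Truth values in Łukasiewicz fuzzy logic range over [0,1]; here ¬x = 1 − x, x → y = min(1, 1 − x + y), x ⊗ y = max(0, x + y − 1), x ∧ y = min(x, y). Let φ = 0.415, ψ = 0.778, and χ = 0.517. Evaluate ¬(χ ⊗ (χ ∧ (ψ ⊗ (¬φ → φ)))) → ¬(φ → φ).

¬φ = 1 − 0.415 = 0.585
¬φ → φ = min(1, 1 − 0.585 + 0.415) = min(1, 0.830) = 0.830
ψ ⊗ (¬φ → φ) = max(0, 0.778 + 0.830 − 1) = max(0, 0.608) = 0.608
χ ∧ (ψ ⊗ (¬φ → φ)) = min(0.517, 0.608) = 0.517
χ ⊗ (χ ∧ (ψ ⊗ (¬φ → φ))) = max(0, 0.517 + 0.517 − 1) = max(0, 0.034) = 0.034
¬(χ ⊗ (χ ∧ (ψ ⊗ (¬φ → φ)))) = 1 − 0.034 = 0.966
φ → φ = min(1, 1 − 0.415 + 0.415) = min(1, 1.000) = 1.000
¬(φ → φ) = 1 − 1.000 = 0.000
¬(χ ⊗ (χ ∧ (ψ ⊗ (¬φ → φ)))) → ¬(φ → φ) = min(1, 1 − 0.966 + 0.000) = min(1, 0.034) = 0.034

0.034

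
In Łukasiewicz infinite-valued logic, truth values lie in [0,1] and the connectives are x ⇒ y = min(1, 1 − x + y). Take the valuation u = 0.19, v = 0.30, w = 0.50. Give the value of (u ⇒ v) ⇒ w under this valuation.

0.50

u ⇒ v = min(1, 1 − 0.19 + 0.30) = min(1, 1.11) = 1.00
(u ⇒ v) ⇒ w = min(1, 1 − 1.00 + 0.50) = min(1, 0.50) = 0.50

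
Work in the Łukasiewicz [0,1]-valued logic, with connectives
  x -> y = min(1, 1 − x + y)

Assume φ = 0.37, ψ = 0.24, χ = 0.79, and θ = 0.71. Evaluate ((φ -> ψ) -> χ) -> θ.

0.79

φ -> ψ = min(1, 1 − 0.37 + 0.24) = min(1, 0.87) = 0.87
(φ -> ψ) -> χ = min(1, 1 − 0.87 + 0.79) = min(1, 0.92) = 0.92
((φ -> ψ) -> χ) -> θ = min(1, 1 − 0.92 + 0.71) = min(1, 0.79) = 0.79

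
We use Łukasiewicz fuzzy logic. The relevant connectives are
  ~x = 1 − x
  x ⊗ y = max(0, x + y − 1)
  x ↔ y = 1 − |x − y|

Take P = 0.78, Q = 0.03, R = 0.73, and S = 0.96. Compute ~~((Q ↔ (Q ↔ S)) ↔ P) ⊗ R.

Q ↔ S = 1 − |0.03 − 0.96| = 1 − 0.93 = 0.07
Q ↔ (Q ↔ S) = 1 − |0.03 − 0.07| = 1 − 0.04 = 0.96
(Q ↔ (Q ↔ S)) ↔ P = 1 − |0.96 − 0.78| = 1 − 0.18 = 0.82
~((Q ↔ (Q ↔ S)) ↔ P) = 1 − 0.82 = 0.18
~~((Q ↔ (Q ↔ S)) ↔ P) = 1 − 0.18 = 0.82
~~((Q ↔ (Q ↔ S)) ↔ P) ⊗ R = max(0, 0.82 + 0.73 − 1) = max(0, 0.55) = 0.55

0.55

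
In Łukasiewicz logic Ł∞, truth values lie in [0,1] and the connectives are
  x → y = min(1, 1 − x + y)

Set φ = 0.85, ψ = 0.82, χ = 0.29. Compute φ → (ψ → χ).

ψ → χ = min(1, 1 − 0.82 + 0.29) = min(1, 0.47) = 0.47
φ → (ψ → χ) = min(1, 1 − 0.85 + 0.47) = min(1, 0.62) = 0.62

0.62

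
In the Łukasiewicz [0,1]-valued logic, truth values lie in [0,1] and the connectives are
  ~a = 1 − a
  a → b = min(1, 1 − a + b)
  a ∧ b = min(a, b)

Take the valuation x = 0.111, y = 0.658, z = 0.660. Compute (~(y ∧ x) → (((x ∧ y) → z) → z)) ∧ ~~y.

0.658

y ∧ x = min(0.658, 0.111) = 0.111
~(y ∧ x) = 1 − 0.111 = 0.889
x ∧ y = min(0.111, 0.658) = 0.111
(x ∧ y) → z = min(1, 1 − 0.111 + 0.660) = min(1, 1.549) = 1.000
((x ∧ y) → z) → z = min(1, 1 − 1.000 + 0.660) = min(1, 0.660) = 0.660
~(y ∧ x) → (((x ∧ y) → z) → z) = min(1, 1 − 0.889 + 0.660) = min(1, 0.771) = 0.771
~y = 1 − 0.658 = 0.342
~~y = 1 − 0.342 = 0.658
(~(y ∧ x) → (((x ∧ y) → z) → z)) ∧ ~~y = min(0.771, 0.658) = 0.658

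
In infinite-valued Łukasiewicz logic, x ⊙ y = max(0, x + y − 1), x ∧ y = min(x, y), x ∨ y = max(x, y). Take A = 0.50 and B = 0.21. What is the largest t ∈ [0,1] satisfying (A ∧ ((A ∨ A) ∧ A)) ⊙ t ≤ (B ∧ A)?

A ∨ A = max(0.50, 0.50) = 0.50
(A ∨ A) ∧ A = min(0.50, 0.50) = 0.50
A ∧ ((A ∨ A) ∧ A) = min(0.50, 0.50) = 0.50
So the left factor is A ∧ ((A ∨ A) ∧ A) = 0.50.
B ∧ A = min(0.21, 0.50) = 0.21
So the right-hand bound is B ∧ A = 0.21.
The residuum of the Łukasiewicz t-norm gives the supremum: min(1, 1 − 0.50 + 0.21).
1 − 0.50 + 0.21 = 0.71, so t = min(1, 0.71) = 0.71.
Check: 0.50 ⊙ 0.71 = max(0, 0.21) = 0.21 ≤ 0.21.

0.71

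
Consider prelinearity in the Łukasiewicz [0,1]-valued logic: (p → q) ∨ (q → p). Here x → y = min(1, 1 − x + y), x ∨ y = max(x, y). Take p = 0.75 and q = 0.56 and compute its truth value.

p → q = min(1, 1 − 0.75 + 0.56) = min(1, 0.81) = 0.81
q → p = min(1, 1 − 0.56 + 0.75) = min(1, 1.19) = 1.00
(p → q) ∨ (q → p) = max(0.81, 1.00) = 1.00
(As expected: a Ł∞-tautology — holds in every MV-chain.)

1.00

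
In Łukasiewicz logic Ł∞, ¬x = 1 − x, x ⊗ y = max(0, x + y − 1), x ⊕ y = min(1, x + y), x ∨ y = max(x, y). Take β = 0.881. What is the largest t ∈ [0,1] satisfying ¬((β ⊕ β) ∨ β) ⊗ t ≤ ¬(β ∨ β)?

β ⊕ β = min(1, 0.881 + 0.881) = min(1, 1.762) = 1.000
(β ⊕ β) ∨ β = max(1.000, 0.881) = 1.000
¬((β ⊕ β) ∨ β) = 1 − 1.000 = 0.000
So the left factor is ¬((β ⊕ β) ∨ β) = 0.000.
β ∨ β = max(0.881, 0.881) = 0.881
¬(β ∨ β) = 1 − 0.881 = 0.119
So the right-hand bound is ¬(β ∨ β) = 0.119.
The residuum of the Łukasiewicz t-norm gives the supremum: min(1, 1 − 0.000 + 0.119).
1 − 0.000 + 0.119 = 1.119, so t = min(1, 1.119) = 1.000.
Check: 0.000 ⊗ 1.000 = max(0, 0.000) = 0.000 ≤ 0.119.

1.000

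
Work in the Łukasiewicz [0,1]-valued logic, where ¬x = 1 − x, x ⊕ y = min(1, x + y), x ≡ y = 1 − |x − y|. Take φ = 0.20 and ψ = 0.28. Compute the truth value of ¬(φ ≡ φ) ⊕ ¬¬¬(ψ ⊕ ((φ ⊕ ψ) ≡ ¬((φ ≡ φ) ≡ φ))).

0.04

φ ≡ φ = 1 − |0.20 − 0.20| = 1 − 0.00 = 1.00
¬(φ ≡ φ) = 1 − 1.00 = 0.00
φ ⊕ ψ = min(1, 0.20 + 0.28) = min(1, 0.48) = 0.48
(φ ≡ φ) ≡ φ = 1 − |1.00 − 0.20| = 1 − 0.80 = 0.20
¬((φ ≡ φ) ≡ φ) = 1 − 0.20 = 0.80
(φ ⊕ ψ) ≡ ¬((φ ≡ φ) ≡ φ) = 1 − |0.48 − 0.80| = 1 − 0.32 = 0.68
ψ ⊕ ((φ ⊕ ψ) ≡ ¬((φ ≡ φ) ≡ φ)) = min(1, 0.28 + 0.68) = min(1, 0.96) = 0.96
¬(ψ ⊕ ((φ ⊕ ψ) ≡ ¬((φ ≡ φ) ≡ φ))) = 1 − 0.96 = 0.04
¬¬(ψ ⊕ ((φ ⊕ ψ) ≡ ¬((φ ≡ φ) ≡ φ))) = 1 − 0.04 = 0.96
¬¬¬(ψ ⊕ ((φ ⊕ ψ) ≡ ¬((φ ≡ φ) ≡ φ))) = 1 − 0.96 = 0.04
¬(φ ≡ φ) ⊕ ¬¬¬(ψ ⊕ ((φ ⊕ ψ) ≡ ¬((φ ≡ φ) ≡ φ))) = min(1, 0.00 + 0.04) = min(1, 0.04) = 0.04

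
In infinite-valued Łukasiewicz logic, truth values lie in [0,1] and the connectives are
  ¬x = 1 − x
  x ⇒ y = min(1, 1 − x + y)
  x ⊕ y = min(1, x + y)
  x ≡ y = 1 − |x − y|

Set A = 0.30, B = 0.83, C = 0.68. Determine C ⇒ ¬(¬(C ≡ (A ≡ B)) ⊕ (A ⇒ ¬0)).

0.32

A ≡ B = 1 − |0.30 − 0.83| = 1 − 0.53 = 0.47
C ≡ (A ≡ B) = 1 − |0.68 − 0.47| = 1 − 0.21 = 0.79
¬(C ≡ (A ≡ B)) = 1 − 0.79 = 0.21
¬0 = 1 − 0.00 = 1.00
A ⇒ ¬0 = min(1, 1 − 0.30 + 1.00) = min(1, 1.70) = 1.00
¬(C ≡ (A ≡ B)) ⊕ (A ⇒ ¬0) = min(1, 0.21 + 1.00) = min(1, 1.21) = 1.00
¬(¬(C ≡ (A ≡ B)) ⊕ (A ⇒ ¬0)) = 1 − 1.00 = 0.00
C ⇒ ¬(¬(C ≡ (A ≡ B)) ⊕ (A ⇒ ¬0)) = min(1, 1 − 0.68 + 0.00) = min(1, 0.32) = 0.32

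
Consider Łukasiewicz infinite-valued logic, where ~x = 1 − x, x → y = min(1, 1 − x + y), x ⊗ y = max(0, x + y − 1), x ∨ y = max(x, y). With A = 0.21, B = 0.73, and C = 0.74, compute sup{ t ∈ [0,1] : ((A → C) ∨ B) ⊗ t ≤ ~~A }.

0.21

A → C = min(1, 1 − 0.21 + 0.74) = min(1, 1.53) = 1.00
(A → C) ∨ B = max(1.00, 0.73) = 1.00
So the left factor is (A → C) ∨ B = 1.00.
~A = 1 − 0.21 = 0.79
~~A = 1 − 0.79 = 0.21
So the right-hand bound is ~~A = 0.21.
The residuum of the Łukasiewicz t-norm gives the supremum: min(1, 1 − 1.00 + 0.21).
1 − 1.00 + 0.21 = 0.21, so t = min(1, 0.21) = 0.21.
Check: 1.00 ⊗ 0.21 = max(0, 0.21) = 0.21 ≤ 0.21.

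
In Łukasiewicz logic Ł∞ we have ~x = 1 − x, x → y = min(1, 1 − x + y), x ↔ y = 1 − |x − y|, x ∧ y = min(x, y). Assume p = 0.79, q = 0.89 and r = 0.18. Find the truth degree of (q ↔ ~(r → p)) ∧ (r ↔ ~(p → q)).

r → p = min(1, 1 − 0.18 + 0.79) = min(1, 1.61) = 1.00
~(r → p) = 1 − 1.00 = 0.00
q ↔ ~(r → p) = 1 − |0.89 − 0.00| = 1 − 0.89 = 0.11
p → q = min(1, 1 − 0.79 + 0.89) = min(1, 1.10) = 1.00
~(p → q) = 1 − 1.00 = 0.00
r ↔ ~(p → q) = 1 − |0.18 − 0.00| = 1 − 0.18 = 0.82
(q ↔ ~(r → p)) ∧ (r ↔ ~(p → q)) = min(0.11, 0.82) = 0.11

0.11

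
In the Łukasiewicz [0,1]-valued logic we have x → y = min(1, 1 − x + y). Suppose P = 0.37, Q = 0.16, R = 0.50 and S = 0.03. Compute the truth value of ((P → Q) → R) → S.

0.32

P → Q = min(1, 1 − 0.37 + 0.16) = min(1, 0.79) = 0.79
(P → Q) → R = min(1, 1 − 0.79 + 0.50) = min(1, 0.71) = 0.71
((P → Q) → R) → S = min(1, 1 − 0.71 + 0.03) = min(1, 0.32) = 0.32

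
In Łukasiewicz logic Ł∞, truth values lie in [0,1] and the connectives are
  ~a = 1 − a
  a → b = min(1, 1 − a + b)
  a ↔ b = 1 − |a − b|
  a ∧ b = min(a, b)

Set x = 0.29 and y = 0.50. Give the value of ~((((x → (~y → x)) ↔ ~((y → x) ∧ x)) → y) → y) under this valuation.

0.29

~y = 1 − 0.50 = 0.50
~y → x = min(1, 1 − 0.50 + 0.29) = min(1, 0.79) = 0.79
x → (~y → x) = min(1, 1 − 0.29 + 0.79) = min(1, 1.50) = 1.00
y → x = min(1, 1 − 0.50 + 0.29) = min(1, 0.79) = 0.79
(y → x) ∧ x = min(0.79, 0.29) = 0.29
~((y → x) ∧ x) = 1 − 0.29 = 0.71
(x → (~y → x)) ↔ ~((y → x) ∧ x) = 1 − |1.00 − 0.71| = 1 − 0.29 = 0.71
((x → (~y → x)) ↔ ~((y → x) ∧ x)) → y = min(1, 1 − 0.71 + 0.50) = min(1, 0.79) = 0.79
(((x → (~y → x)) ↔ ~((y → x) ∧ x)) → y) → y = min(1, 1 − 0.79 + 0.50) = min(1, 0.71) = 0.71
~((((x → (~y → x)) ↔ ~((y → x) ∧ x)) → y) → y) = 1 − 0.71 = 0.29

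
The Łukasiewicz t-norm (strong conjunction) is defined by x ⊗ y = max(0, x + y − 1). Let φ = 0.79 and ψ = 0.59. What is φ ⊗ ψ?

φ ⊗ ψ = max(0, 0.79 + 0.59 − 1) = max(0, 0.38) = 0.38
For comparison, the Gödel (minimum) t-norm min(x, y) would give 0.59.

0.38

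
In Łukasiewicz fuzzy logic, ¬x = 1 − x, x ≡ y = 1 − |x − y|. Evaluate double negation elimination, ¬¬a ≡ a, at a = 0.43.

¬a = 1 − 0.43 = 0.57
¬¬a = 1 − 0.57 = 0.43
¬¬a ≡ a = 1 − |0.43 − 0.43| = 1 − 0.00 = 1.00
(As expected: always 1 in Ł∞ since negation is involutive.)

1.00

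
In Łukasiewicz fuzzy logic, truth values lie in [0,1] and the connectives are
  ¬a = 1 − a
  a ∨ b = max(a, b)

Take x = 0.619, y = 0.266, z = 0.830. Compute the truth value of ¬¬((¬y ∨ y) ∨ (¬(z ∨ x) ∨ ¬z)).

¬y = 1 − 0.266 = 0.734
¬y ∨ y = max(0.734, 0.266) = 0.734
z ∨ x = max(0.830, 0.619) = 0.830
¬(z ∨ x) = 1 − 0.830 = 0.170
¬z = 1 − 0.830 = 0.170
¬(z ∨ x) ∨ ¬z = max(0.170, 0.170) = 0.170
(¬y ∨ y) ∨ (¬(z ∨ x) ∨ ¬z) = max(0.734, 0.170) = 0.734
¬((¬y ∨ y) ∨ (¬(z ∨ x) ∨ ¬z)) = 1 − 0.734 = 0.266
¬¬((¬y ∨ y) ∨ (¬(z ∨ x) ∨ ¬z)) = 1 − 0.266 = 0.734

0.734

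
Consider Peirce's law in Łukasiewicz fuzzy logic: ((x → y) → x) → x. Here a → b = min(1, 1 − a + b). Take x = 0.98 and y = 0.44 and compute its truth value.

0.98

x → y = min(1, 1 − 0.98 + 0.44) = min(1, 0.46) = 0.46
(x → y) → x = min(1, 1 − 0.46 + 0.98) = min(1, 1.52) = 1.00
((x → y) → x) → x = min(1, 1 − 1.00 + 0.98) = min(1, 0.98) = 0.98
(The value 0.98 < 1 shows this instance is not satisfied; not a Ł∞-tautology in general.)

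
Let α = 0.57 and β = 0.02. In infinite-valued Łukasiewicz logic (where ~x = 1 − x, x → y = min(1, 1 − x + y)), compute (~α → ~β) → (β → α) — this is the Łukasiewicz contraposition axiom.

~α = 1 − 0.57 = 0.43
~β = 1 − 0.02 = 0.98
~α → ~β = min(1, 1 − 0.43 + 0.98) = min(1, 1.55) = 1.00
β → α = min(1, 1 − 0.02 + 0.57) = min(1, 1.55) = 1.00
(~α → ~β) → (β → α) = min(1, 1 − 1.00 + 1.00) = min(1, 1.00) = 1.00
(As expected: an axiom of Ł∞, always 1.)

1.00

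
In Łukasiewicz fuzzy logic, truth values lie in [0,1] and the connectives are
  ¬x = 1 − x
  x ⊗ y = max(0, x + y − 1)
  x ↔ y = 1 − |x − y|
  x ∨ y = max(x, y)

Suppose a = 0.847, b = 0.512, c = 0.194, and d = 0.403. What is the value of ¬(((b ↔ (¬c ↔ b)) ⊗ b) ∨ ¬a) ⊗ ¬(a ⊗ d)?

¬c = 1 − 0.194 = 0.806
¬c ↔ b = 1 − |0.806 − 0.512| = 1 − 0.294 = 0.706
b ↔ (¬c ↔ b) = 1 − |0.512 − 0.706| = 1 − 0.194 = 0.806
(b ↔ (¬c ↔ b)) ⊗ b = max(0, 0.806 + 0.512 − 1) = max(0, 0.318) = 0.318
¬a = 1 − 0.847 = 0.153
((b ↔ (¬c ↔ b)) ⊗ b) ∨ ¬a = max(0.318, 0.153) = 0.318
¬(((b ↔ (¬c ↔ b)) ⊗ b) ∨ ¬a) = 1 − 0.318 = 0.682
a ⊗ d = max(0, 0.847 + 0.403 − 1) = max(0, 0.250) = 0.250
¬(a ⊗ d) = 1 − 0.250 = 0.750
¬(((b ↔ (¬c ↔ b)) ⊗ b) ∨ ¬a) ⊗ ¬(a ⊗ d) = max(0, 0.682 + 0.750 − 1) = max(0, 0.432) = 0.432

0.432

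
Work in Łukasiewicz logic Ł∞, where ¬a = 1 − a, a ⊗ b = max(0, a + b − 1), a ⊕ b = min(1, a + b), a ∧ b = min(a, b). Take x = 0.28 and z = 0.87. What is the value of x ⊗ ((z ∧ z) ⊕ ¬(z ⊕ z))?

0.15

z ∧ z = min(0.87, 0.87) = 0.87
z ⊕ z = min(1, 0.87 + 0.87) = min(1, 1.74) = 1.00
¬(z ⊕ z) = 1 − 1.00 = 0.00
(z ∧ z) ⊕ ¬(z ⊕ z) = min(1, 0.87 + 0.00) = min(1, 0.87) = 0.87
x ⊗ ((z ∧ z) ⊕ ¬(z ⊕ z)) = max(0, 0.28 + 0.87 − 1) = max(0, 0.15) = 0.15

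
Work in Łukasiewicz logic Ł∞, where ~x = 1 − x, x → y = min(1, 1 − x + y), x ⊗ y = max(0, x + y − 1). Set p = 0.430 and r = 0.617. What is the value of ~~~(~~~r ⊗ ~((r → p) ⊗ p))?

0.860

~r = 1 − 0.617 = 0.383
~~r = 1 − 0.383 = 0.617
~~~r = 1 − 0.617 = 0.383
r → p = min(1, 1 − 0.617 + 0.430) = min(1, 0.813) = 0.813
(r → p) ⊗ p = max(0, 0.813 + 0.430 − 1) = max(0, 0.243) = 0.243
~((r → p) ⊗ p) = 1 − 0.243 = 0.757
~~~r ⊗ ~((r → p) ⊗ p) = max(0, 0.383 + 0.757 − 1) = max(0, 0.140) = 0.140
~(~~~r ⊗ ~((r → p) ⊗ p)) = 1 − 0.140 = 0.860
~~(~~~r ⊗ ~((r → p) ⊗ p)) = 1 − 0.860 = 0.140
~~~(~~~r ⊗ ~((r → p) ⊗ p)) = 1 − 0.140 = 0.860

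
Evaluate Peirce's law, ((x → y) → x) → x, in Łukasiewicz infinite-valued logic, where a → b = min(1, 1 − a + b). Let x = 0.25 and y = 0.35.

1.00

x → y = min(1, 1 − 0.25 + 0.35) = min(1, 1.10) = 1.00
(x → y) → x = min(1, 1 − 1.00 + 0.25) = min(1, 0.25) = 0.25
((x → y) → x) → x = min(1, 1 − 0.25 + 0.25) = min(1, 1.00) = 1.00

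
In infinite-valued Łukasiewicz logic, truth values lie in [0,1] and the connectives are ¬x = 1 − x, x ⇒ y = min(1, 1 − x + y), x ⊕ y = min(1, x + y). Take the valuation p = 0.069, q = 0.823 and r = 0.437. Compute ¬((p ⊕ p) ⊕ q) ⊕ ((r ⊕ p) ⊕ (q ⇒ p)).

0.791

p ⊕ p = min(1, 0.069 + 0.069) = min(1, 0.138) = 0.138
(p ⊕ p) ⊕ q = min(1, 0.138 + 0.823) = min(1, 0.961) = 0.961
¬((p ⊕ p) ⊕ q) = 1 − 0.961 = 0.039
r ⊕ p = min(1, 0.437 + 0.069) = min(1, 0.506) = 0.506
q ⇒ p = min(1, 1 − 0.823 + 0.069) = min(1, 0.246) = 0.246
(r ⊕ p) ⊕ (q ⇒ p) = min(1, 0.506 + 0.246) = min(1, 0.752) = 0.752
¬((p ⊕ p) ⊕ q) ⊕ ((r ⊕ p) ⊕ (q ⇒ p)) = min(1, 0.039 + 0.752) = min(1, 0.791) = 0.791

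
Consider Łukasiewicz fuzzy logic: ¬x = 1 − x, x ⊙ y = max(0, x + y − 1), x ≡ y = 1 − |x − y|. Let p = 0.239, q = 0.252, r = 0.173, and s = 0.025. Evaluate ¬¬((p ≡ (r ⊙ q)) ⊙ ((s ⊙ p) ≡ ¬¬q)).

0.509

r ⊙ q = max(0, 0.173 + 0.252 − 1) = max(0, -0.575) = 0.000
p ≡ (r ⊙ q) = 1 − |0.239 − 0.000| = 1 − 0.239 = 0.761
s ⊙ p = max(0, 0.025 + 0.239 − 1) = max(0, -0.736) = 0.000
¬q = 1 − 0.252 = 0.748
¬¬q = 1 − 0.748 = 0.252
(s ⊙ p) ≡ ¬¬q = 1 − |0.000 − 0.252| = 1 − 0.252 = 0.748
(p ≡ (r ⊙ q)) ⊙ ((s ⊙ p) ≡ ¬¬q) = max(0, 0.761 + 0.748 − 1) = max(0, 0.509) = 0.509
¬((p ≡ (r ⊙ q)) ⊙ ((s ⊙ p) ≡ ¬¬q)) = 1 − 0.509 = 0.491
¬¬((p ≡ (r ⊙ q)) ⊙ ((s ⊙ p) ≡ ¬¬q)) = 1 − 0.491 = 0.509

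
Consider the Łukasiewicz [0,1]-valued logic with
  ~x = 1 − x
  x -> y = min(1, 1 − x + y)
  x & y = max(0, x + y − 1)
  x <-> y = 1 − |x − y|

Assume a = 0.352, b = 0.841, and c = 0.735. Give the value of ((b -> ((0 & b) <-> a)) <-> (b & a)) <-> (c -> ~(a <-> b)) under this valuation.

0.632

0 & b = max(0, 0.000 + 0.841 − 1) = max(0, -0.159) = 0.000
(0 & b) <-> a = 1 − |0.000 − 0.352| = 1 − 0.352 = 0.648
b -> ((0 & b) <-> a) = min(1, 1 − 0.841 + 0.648) = min(1, 0.807) = 0.807
b & a = max(0, 0.841 + 0.352 − 1) = max(0, 0.193) = 0.193
(b -> ((0 & b) <-> a)) <-> (b & a) = 1 − |0.807 − 0.193| = 1 − 0.614 = 0.386
a <-> b = 1 − |0.352 − 0.841| = 1 − 0.489 = 0.511
~(a <-> b) = 1 − 0.511 = 0.489
c -> ~(a <-> b) = min(1, 1 − 0.735 + 0.489) = min(1, 0.754) = 0.754
((b -> ((0 & b) <-> a)) <-> (b & a)) <-> (c -> ~(a <-> b)) = 1 − |0.386 − 0.754| = 1 − 0.368 = 0.632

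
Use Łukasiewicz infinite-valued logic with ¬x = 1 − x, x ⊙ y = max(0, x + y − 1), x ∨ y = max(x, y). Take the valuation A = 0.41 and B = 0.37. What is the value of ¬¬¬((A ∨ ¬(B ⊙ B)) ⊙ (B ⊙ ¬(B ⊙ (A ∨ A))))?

0.63

B ⊙ B = max(0, 0.37 + 0.37 − 1) = max(0, -0.26) = 0.00
¬(B ⊙ B) = 1 − 0.00 = 1.00
A ∨ ¬(B ⊙ B) = max(0.41, 1.00) = 1.00
A ∨ A = max(0.41, 0.41) = 0.41
B ⊙ (A ∨ A) = max(0, 0.37 + 0.41 − 1) = max(0, -0.22) = 0.00
¬(B ⊙ (A ∨ A)) = 1 − 0.00 = 1.00
B ⊙ ¬(B ⊙ (A ∨ A)) = max(0, 0.37 + 1.00 − 1) = max(0, 0.37) = 0.37
(A ∨ ¬(B ⊙ B)) ⊙ (B ⊙ ¬(B ⊙ (A ∨ A))) = max(0, 1.00 + 0.37 − 1) = max(0, 0.37) = 0.37
¬((A ∨ ¬(B ⊙ B)) ⊙ (B ⊙ ¬(B ⊙ (A ∨ A)))) = 1 − 0.37 = 0.63
¬¬((A ∨ ¬(B ⊙ B)) ⊙ (B ⊙ ¬(B ⊙ (A ∨ A)))) = 1 − 0.63 = 0.37
¬¬¬((A ∨ ¬(B ⊙ B)) ⊙ (B ⊙ ¬(B ⊙ (A ∨ A)))) = 1 − 0.37 = 0.63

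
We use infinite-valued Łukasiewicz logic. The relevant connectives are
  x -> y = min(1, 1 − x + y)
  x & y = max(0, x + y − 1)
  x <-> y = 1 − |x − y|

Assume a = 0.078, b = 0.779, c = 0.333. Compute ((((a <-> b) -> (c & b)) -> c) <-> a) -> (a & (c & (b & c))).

0.442

a <-> b = 1 − |0.078 − 0.779| = 1 − 0.701 = 0.299
c & b = max(0, 0.333 + 0.779 − 1) = max(0, 0.112) = 0.112
(a <-> b) -> (c & b) = min(1, 1 − 0.299 + 0.112) = min(1, 0.813) = 0.813
((a <-> b) -> (c & b)) -> c = min(1, 1 − 0.813 + 0.333) = min(1, 0.520) = 0.520
(((a <-> b) -> (c & b)) -> c) <-> a = 1 − |0.520 − 0.078| = 1 − 0.442 = 0.558
b & c = max(0, 0.779 + 0.333 − 1) = max(0, 0.112) = 0.112
c & (b & c) = max(0, 0.333 + 0.112 − 1) = max(0, -0.555) = 0.000
a & (c & (b & c)) = max(0, 0.078 + 0.000 − 1) = max(0, -0.922) = 0.000
((((a <-> b) -> (c & b)) -> c) <-> a) -> (a & (c & (b & c))) = min(1, 1 − 0.558 + 0.000) = min(1, 0.442) = 0.442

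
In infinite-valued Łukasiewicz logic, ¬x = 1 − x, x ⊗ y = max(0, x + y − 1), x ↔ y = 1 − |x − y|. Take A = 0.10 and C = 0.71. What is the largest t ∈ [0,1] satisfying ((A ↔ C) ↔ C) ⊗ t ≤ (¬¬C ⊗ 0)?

A ↔ C = 1 − |0.10 − 0.71| = 1 − 0.61 = 0.39
(A ↔ C) ↔ C = 1 − |0.39 − 0.71| = 1 − 0.32 = 0.68
So the left factor is (A ↔ C) ↔ C = 0.68.
¬C = 1 − 0.71 = 0.29
¬¬C = 1 − 0.29 = 0.71
¬¬C ⊗ 0 = max(0, 0.71 + 0.00 − 1) = max(0, -0.29) = 0.00
So the right-hand bound is ¬¬C ⊗ 0 = 0.00.
The residuum of the Łukasiewicz t-norm gives the supremum: min(1, 1 − 0.68 + 0.00).
1 − 0.68 + 0.00 = 0.32, so t = min(1, 0.32) = 0.32.
Check: 0.68 ⊗ 0.32 = max(0, 0.00) = 0.00 ≤ 0.00.

0.32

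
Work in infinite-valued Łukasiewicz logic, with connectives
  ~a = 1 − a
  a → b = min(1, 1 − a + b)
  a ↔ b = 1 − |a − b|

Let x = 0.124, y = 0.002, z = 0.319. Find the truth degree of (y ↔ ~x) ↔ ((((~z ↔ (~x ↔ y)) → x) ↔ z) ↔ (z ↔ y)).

~x = 1 − 0.124 = 0.876
y ↔ ~x = 1 − |0.002 − 0.876| = 1 − 0.874 = 0.126
~z = 1 − 0.319 = 0.681
~x ↔ y = 1 − |0.876 − 0.002| = 1 − 0.874 = 0.126
~z ↔ (~x ↔ y) = 1 − |0.681 − 0.126| = 1 − 0.555 = 0.445
(~z ↔ (~x ↔ y)) → x = min(1, 1 − 0.445 + 0.124) = min(1, 0.679) = 0.679
((~z ↔ (~x ↔ y)) → x) ↔ z = 1 − |0.679 − 0.319| = 1 − 0.360 = 0.640
z ↔ y = 1 − |0.319 − 0.002| = 1 − 0.317 = 0.683
(((~z ↔ (~x ↔ y)) → x) ↔ z) ↔ (z ↔ y) = 1 − |0.640 − 0.683| = 1 − 0.043 = 0.957
(y ↔ ~x) ↔ ((((~z ↔ (~x ↔ y)) → x) ↔ z) ↔ (z ↔ y)) = 1 − |0.126 − 0.957| = 1 − 0.831 = 0.169

0.169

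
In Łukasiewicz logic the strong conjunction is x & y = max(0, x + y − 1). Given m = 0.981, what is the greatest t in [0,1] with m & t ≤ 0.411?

The residuum of the Łukasiewicz t-norm gives the supremum: min(1, 1 − 0.981 + 0.411).
1 − 0.981 + 0.411 = 0.430, so t = min(1, 0.430) = 0.430.
Check: 0.981 & 0.430 = max(0, 0.411) = 0.411 ≤ 0.411.

0.430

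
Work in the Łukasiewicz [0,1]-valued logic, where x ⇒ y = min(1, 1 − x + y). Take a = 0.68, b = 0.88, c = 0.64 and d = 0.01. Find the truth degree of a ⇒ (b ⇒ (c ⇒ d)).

0.81

c ⇒ d = min(1, 1 − 0.64 + 0.01) = min(1, 0.37) = 0.37
b ⇒ (c ⇒ d) = min(1, 1 − 0.88 + 0.37) = min(1, 0.49) = 0.49
a ⇒ (b ⇒ (c ⇒ d)) = min(1, 1 − 0.68 + 0.49) = min(1, 0.81) = 0.81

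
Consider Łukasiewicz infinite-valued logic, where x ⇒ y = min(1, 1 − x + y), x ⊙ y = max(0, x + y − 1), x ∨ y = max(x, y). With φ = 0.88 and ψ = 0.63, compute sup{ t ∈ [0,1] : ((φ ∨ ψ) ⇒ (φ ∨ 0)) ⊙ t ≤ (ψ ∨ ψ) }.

φ ∨ ψ = max(0.88, 0.63) = 0.88
φ ∨ 0 = max(0.88, 0.00) = 0.88
(φ ∨ ψ) ⇒ (φ ∨ 0) = min(1, 1 − 0.88 + 0.88) = min(1, 1.00) = 1.00
So the left factor is (φ ∨ ψ) ⇒ (φ ∨ 0) = 1.00.
ψ ∨ ψ = max(0.63, 0.63) = 0.63
So the right-hand bound is ψ ∨ ψ = 0.63.
The residuum of the Łukasiewicz t-norm gives the supremum: min(1, 1 − 1.00 + 0.63).
1 − 1.00 + 0.63 = 0.63, so t = min(1, 0.63) = 0.63.
Check: 1.00 ⊙ 0.63 = max(0, 0.63) = 0.63 ≤ 0.63.

0.63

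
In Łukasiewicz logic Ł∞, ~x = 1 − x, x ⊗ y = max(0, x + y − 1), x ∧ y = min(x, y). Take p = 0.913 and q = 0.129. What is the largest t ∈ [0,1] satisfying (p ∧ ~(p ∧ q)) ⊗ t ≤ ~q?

1.000

p ∧ q = min(0.913, 0.129) = 0.129
~(p ∧ q) = 1 − 0.129 = 0.871
p ∧ ~(p ∧ q) = min(0.913, 0.871) = 0.871
So the left factor is p ∧ ~(p ∧ q) = 0.871.
~q = 1 − 0.129 = 0.871
So the right-hand bound is ~q = 0.871.
The residuum of the Łukasiewicz t-norm gives the supremum: min(1, 1 − 0.871 + 0.871).
1 − 0.871 + 0.871 = 1.000, so t = min(1, 1.000) = 1.000.
Check: 0.871 ⊗ 1.000 = max(0, 0.871) = 0.871 ≤ 0.871.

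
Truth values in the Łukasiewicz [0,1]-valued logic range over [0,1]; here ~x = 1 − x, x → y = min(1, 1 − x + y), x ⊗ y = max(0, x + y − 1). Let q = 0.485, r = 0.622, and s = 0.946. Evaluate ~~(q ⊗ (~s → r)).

~s = 1 − 0.946 = 0.054
~s → r = min(1, 1 − 0.054 + 0.622) = min(1, 1.568) = 1.000
q ⊗ (~s → r) = max(0, 0.485 + 1.000 − 1) = max(0, 0.485) = 0.485
~(q ⊗ (~s → r)) = 1 − 0.485 = 0.515
~~(q ⊗ (~s → r)) = 1 − 0.515 = 0.485

0.485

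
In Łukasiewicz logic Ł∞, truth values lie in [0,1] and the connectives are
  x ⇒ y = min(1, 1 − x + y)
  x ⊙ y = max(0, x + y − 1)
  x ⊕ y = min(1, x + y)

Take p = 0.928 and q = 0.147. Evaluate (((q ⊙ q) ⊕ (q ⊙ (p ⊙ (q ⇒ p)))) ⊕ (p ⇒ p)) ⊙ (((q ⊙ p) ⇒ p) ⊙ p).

0.928

q ⊙ q = max(0, 0.147 + 0.147 − 1) = max(0, -0.706) = 0.000
q ⇒ p = min(1, 1 − 0.147 + 0.928) = min(1, 1.781) = 1.000
p ⊙ (q ⇒ p) = max(0, 0.928 + 1.000 − 1) = max(0, 0.928) = 0.928
q ⊙ (p ⊙ (q ⇒ p)) = max(0, 0.147 + 0.928 − 1) = max(0, 0.075) = 0.075
(q ⊙ q) ⊕ (q ⊙ (p ⊙ (q ⇒ p))) = min(1, 0.000 + 0.075) = min(1, 0.075) = 0.075
p ⇒ p = min(1, 1 − 0.928 + 0.928) = min(1, 1.000) = 1.000
((q ⊙ q) ⊕ (q ⊙ (p ⊙ (q ⇒ p)))) ⊕ (p ⇒ p) = min(1, 0.075 + 1.000) = min(1, 1.075) = 1.000
q ⊙ p = max(0, 0.147 + 0.928 − 1) = max(0, 0.075) = 0.075
(q ⊙ p) ⇒ p = min(1, 1 − 0.075 + 0.928) = min(1, 1.853) = 1.000
((q ⊙ p) ⇒ p) ⊙ p = max(0, 1.000 + 0.928 − 1) = max(0, 0.928) = 0.928
(((q ⊙ q) ⊕ (q ⊙ (p ⊙ (q ⇒ p)))) ⊕ (p ⇒ p)) ⊙ (((q ⊙ p) ⇒ p) ⊙ p) = max(0, 1.000 + 0.928 − 1) = max(0, 0.928) = 0.928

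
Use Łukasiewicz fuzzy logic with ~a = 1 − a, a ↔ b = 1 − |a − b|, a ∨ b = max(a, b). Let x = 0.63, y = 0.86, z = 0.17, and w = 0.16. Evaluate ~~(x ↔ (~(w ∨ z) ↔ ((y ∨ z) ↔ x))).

w ∨ z = max(0.16, 0.17) = 0.17
~(w ∨ z) = 1 − 0.17 = 0.83
y ∨ z = max(0.86, 0.17) = 0.86
(y ∨ z) ↔ x = 1 − |0.86 − 0.63| = 1 − 0.23 = 0.77
~(w ∨ z) ↔ ((y ∨ z) ↔ x) = 1 − |0.83 − 0.77| = 1 − 0.06 = 0.94
x ↔ (~(w ∨ z) ↔ ((y ∨ z) ↔ x)) = 1 − |0.63 − 0.94| = 1 − 0.31 = 0.69
~(x ↔ (~(w ∨ z) ↔ ((y ∨ z) ↔ x))) = 1 − 0.69 = 0.31
~~(x ↔ (~(w ∨ z) ↔ ((y ∨ z) ↔ x))) = 1 − 0.31 = 0.69

0.69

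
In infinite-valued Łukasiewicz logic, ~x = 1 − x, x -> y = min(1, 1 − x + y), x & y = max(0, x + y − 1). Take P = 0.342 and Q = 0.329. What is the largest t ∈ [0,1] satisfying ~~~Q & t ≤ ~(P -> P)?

0.329

~Q = 1 − 0.329 = 0.671
~~Q = 1 − 0.671 = 0.329
~~~Q = 1 − 0.329 = 0.671
So the left factor is ~~~Q = 0.671.
P -> P = min(1, 1 − 0.342 + 0.342) = min(1, 1.000) = 1.000
~(P -> P) = 1 − 1.000 = 0.000
So the right-hand bound is ~(P -> P) = 0.000.
The residuum of the Łukasiewicz t-norm gives the supremum: min(1, 1 − 0.671 + 0.000).
1 − 0.671 + 0.000 = 0.329, so t = min(1, 0.329) = 0.329.
Check: 0.671 & 0.329 = max(0, 0.000) = 0.000 ≤ 0.000.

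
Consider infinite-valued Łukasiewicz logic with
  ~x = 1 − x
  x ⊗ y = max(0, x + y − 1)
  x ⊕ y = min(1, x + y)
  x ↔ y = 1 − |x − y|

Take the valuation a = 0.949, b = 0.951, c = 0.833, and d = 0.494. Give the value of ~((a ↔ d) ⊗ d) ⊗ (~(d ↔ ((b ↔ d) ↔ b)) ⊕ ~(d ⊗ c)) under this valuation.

0.732

a ↔ d = 1 − |0.949 − 0.494| = 1 − 0.455 = 0.545
(a ↔ d) ⊗ d = max(0, 0.545 + 0.494 − 1) = max(0, 0.039) = 0.039
~((a ↔ d) ⊗ d) = 1 − 0.039 = 0.961
b ↔ d = 1 − |0.951 − 0.494| = 1 − 0.457 = 0.543
(b ↔ d) ↔ b = 1 − |0.543 − 0.951| = 1 − 0.408 = 0.592
d ↔ ((b ↔ d) ↔ b) = 1 − |0.494 − 0.592| = 1 − 0.098 = 0.902
~(d ↔ ((b ↔ d) ↔ b)) = 1 − 0.902 = 0.098
d ⊗ c = max(0, 0.494 + 0.833 − 1) = max(0, 0.327) = 0.327
~(d ⊗ c) = 1 − 0.327 = 0.673
~(d ↔ ((b ↔ d) ↔ b)) ⊕ ~(d ⊗ c) = min(1, 0.098 + 0.673) = min(1, 0.771) = 0.771
~((a ↔ d) ⊗ d) ⊗ (~(d ↔ ((b ↔ d) ↔ b)) ⊕ ~(d ⊗ c)) = max(0, 0.961 + 0.771 − 1) = max(0, 0.732) = 0.732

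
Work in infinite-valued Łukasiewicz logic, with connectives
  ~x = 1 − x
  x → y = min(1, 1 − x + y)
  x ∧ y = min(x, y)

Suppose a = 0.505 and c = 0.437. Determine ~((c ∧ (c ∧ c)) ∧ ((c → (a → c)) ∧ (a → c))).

c ∧ c = min(0.437, 0.437) = 0.437
c ∧ (c ∧ c) = min(0.437, 0.437) = 0.437
a → c = min(1, 1 − 0.505 + 0.437) = min(1, 0.932) = 0.932
c → (a → c) = min(1, 1 − 0.437 + 0.932) = min(1, 1.495) = 1.000
(c → (a → c)) ∧ (a → c) = min(1.000, 0.932) = 0.932
(c ∧ (c ∧ c)) ∧ ((c → (a → c)) ∧ (a → c)) = min(0.437, 0.932) = 0.437
~((c ∧ (c ∧ c)) ∧ ((c → (a → c)) ∧ (a → c))) = 1 − 0.437 = 0.563

0.563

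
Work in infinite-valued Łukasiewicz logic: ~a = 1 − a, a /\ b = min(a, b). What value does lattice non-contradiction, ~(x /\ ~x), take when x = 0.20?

~x = 1 − 0.20 = 0.80
x /\ ~x = min(0.20, 0.80) = 0.20
~(x /\ ~x) = 1 − 0.20 = 0.80
(The value 0.80 < 1 shows this instance is not satisfied; not a Ł∞-tautology — its value is 1 − min(a, 1−a).)

0.80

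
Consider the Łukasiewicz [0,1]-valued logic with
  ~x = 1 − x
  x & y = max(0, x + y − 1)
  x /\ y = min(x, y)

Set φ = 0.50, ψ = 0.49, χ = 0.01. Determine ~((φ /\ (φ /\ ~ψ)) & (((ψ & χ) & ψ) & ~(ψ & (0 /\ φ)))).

1.00

~ψ = 1 − 0.49 = 0.51
φ /\ ~ψ = min(0.50, 0.51) = 0.50
φ /\ (φ /\ ~ψ) = min(0.50, 0.50) = 0.50
ψ & χ = max(0, 0.49 + 0.01 − 1) = max(0, -0.50) = 0.00
(ψ & χ) & ψ = max(0, 0.00 + 0.49 − 1) = max(0, -0.51) = 0.00
0 /\ φ = min(0.00, 0.50) = 0.00
ψ & (0 /\ φ) = max(0, 0.49 + 0.00 − 1) = max(0, -0.51) = 0.00
~(ψ & (0 /\ φ)) = 1 − 0.00 = 1.00
((ψ & χ) & ψ) & ~(ψ & (0 /\ φ)) = max(0, 0.00 + 1.00 − 1) = max(0, 0.00) = 0.00
(φ /\ (φ /\ ~ψ)) & (((ψ & χ) & ψ) & ~(ψ & (0 /\ φ))) = max(0, 0.50 + 0.00 − 1) = max(0, -0.50) = 0.00
~((φ /\ (φ /\ ~ψ)) & (((ψ & χ) & ψ) & ~(ψ & (0 /\ φ)))) = 1 − 0.00 = 1.00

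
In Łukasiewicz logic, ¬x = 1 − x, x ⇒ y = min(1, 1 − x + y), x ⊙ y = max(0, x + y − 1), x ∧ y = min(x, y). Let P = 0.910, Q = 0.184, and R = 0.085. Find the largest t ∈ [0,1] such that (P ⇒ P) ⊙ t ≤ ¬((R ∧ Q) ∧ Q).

P ⇒ P = min(1, 1 − 0.910 + 0.910) = min(1, 1.000) = 1.000
So the left factor is P ⇒ P = 1.000.
R ∧ Q = min(0.085, 0.184) = 0.085
(R ∧ Q) ∧ Q = min(0.085, 0.184) = 0.085
¬((R ∧ Q) ∧ Q) = 1 − 0.085 = 0.915
So the right-hand bound is ¬((R ∧ Q) ∧ Q) = 0.915.
The residuum of the Łukasiewicz t-norm gives the supremum: min(1, 1 − 1.000 + 0.915).
1 − 1.000 + 0.915 = 0.915, so t = min(1, 0.915) = 0.915.
Check: 1.000 ⊙ 0.915 = max(0, 0.915) = 0.915 ≤ 0.915.

0.915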